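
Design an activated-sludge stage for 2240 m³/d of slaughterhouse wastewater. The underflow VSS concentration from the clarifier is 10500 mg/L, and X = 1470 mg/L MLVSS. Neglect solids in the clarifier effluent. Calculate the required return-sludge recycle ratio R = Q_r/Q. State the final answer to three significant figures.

R ≈ 0.163

Mass balance around the secondary clarifier (neglecting effluent solids): R = X / (X_r − X) = 1470 / (10500 − 1470) = 0.1628.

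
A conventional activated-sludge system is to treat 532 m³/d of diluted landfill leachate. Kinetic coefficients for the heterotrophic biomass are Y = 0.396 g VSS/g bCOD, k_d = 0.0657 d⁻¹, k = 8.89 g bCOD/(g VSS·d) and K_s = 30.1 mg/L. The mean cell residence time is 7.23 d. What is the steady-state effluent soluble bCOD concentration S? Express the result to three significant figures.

S ≈ 1.85 mg/L

From the Monod/SRT balance for a CMAS, S = K_s·(1+k_d θ_c)/[θ_c·(Y k − k_d) − 1] = 30.1 × (1 + 0.0657 × 7.23) / [7.23 × (0.396 × 8.89 − 0.0657) − 1] = 44.40 / 23.98 = 1.852 mg/L.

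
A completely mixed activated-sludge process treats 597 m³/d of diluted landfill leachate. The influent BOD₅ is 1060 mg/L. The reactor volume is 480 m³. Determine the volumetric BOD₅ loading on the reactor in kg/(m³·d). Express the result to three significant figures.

Applied BOD₅ load per unit volume = Q·S₀/V = (597 × 1060/1000)/480.0 = 1.318 kg BOD₅·m⁻³·d⁻¹.

L_v ≈ 1.32 kg BOD₅/(m³·d)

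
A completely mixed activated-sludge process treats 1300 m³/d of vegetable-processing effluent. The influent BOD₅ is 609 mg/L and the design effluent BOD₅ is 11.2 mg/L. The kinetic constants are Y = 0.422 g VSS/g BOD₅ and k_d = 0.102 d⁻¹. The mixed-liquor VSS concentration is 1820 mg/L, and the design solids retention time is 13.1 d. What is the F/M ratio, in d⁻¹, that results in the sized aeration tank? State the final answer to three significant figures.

F/M ≈ 0.431 d⁻¹

Rearranging the biomass balance for a CMAS with decay, V = Y·Q·ΔS·θ_c / [X·(1+k_d θ_c)] = 0.422 × 1300 × (609 − 11.2) × 13.1 / [1820 × (1 + 0.102 × 13.1)] = 4.3×10^6 / 4252 = 1010 m³.
F/M = Q·S₀ / (V·X) = 1300 × 609 / (1010 × 1820) = 0.4305 g BOD₅·(g VSS·d)⁻¹.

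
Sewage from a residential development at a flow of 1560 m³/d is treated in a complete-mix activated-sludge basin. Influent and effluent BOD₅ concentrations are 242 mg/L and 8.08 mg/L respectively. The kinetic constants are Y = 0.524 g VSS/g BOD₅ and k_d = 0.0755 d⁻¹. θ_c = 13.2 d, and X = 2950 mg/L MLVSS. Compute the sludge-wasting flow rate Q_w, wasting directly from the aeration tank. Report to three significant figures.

Q_w ≈ 32.5 m³/d

Rearranging the biomass balance for a CMAS with decay, V = Y·Q·ΔS·θ_c / [X·(1+k_d θ_c)] = 0.524 × 1560 × (242 − 8.08) × 13.2 / [2950 × (1 + 0.0755 × 13.2)] = 2.52×10^6 / 5890 = 428.5 m³.
For wasting at MLVSS concentration, Q_w = V/θ_c = 428.5/13.2 = 32.46 m³/d.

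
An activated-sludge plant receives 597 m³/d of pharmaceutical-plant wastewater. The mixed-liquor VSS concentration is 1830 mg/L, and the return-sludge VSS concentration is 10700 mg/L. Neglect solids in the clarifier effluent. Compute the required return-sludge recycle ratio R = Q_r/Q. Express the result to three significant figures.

R = Q_r/Q = X/(X_r − X) = 1830 / (10700 − 1830) = 0.2063.

R ≈ 0.206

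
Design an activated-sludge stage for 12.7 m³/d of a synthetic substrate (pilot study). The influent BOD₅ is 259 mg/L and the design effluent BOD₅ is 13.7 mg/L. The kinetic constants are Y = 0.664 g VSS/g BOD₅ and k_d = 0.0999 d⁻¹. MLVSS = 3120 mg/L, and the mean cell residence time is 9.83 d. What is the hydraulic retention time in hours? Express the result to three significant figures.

τ ≈ 6.21 h

Rearranging the biomass balance for a CMAS with decay, V = Y·Q·ΔS·θ_c / [X·(1+k_d θ_c)] = 0.664 × 12.7 × (259 − 13.7) × 9.83 / [3120 × (1 + 0.0999 × 9.83)] = 2.03×10^4 / 6184 = 3.288 m³.
Hydraulic retention time τ = V/Q = 3.288 / 12.7 = 0.2589 d = 6.214 h.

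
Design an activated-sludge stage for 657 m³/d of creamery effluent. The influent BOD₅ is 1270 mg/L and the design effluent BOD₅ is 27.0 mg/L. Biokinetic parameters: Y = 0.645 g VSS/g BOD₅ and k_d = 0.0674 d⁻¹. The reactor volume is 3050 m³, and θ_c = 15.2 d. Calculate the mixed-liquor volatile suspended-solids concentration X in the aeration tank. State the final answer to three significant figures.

Solving the biomass balance for X: X = Y Q (S₀−S) θ_c / [V (1+k_d θ_c)] = 0.645 × 657 × (1270 − 27.0) × 15.2 / [3050 × (1 + 0.0674 × 15.2)] = 1297 mg/L.

X ≈ 1300 mg/L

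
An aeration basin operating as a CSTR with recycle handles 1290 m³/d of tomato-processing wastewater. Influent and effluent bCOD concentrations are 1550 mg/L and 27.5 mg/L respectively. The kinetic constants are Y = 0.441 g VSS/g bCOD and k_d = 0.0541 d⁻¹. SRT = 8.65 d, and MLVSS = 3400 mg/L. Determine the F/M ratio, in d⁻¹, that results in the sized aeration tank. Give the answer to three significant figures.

F/M ≈ 0.392 d⁻¹

Steady-state biomass mass balance: V·X·(1 + k_d·θ_c) = Y·Q·(S₀ − S)·θ_c, so V = 0.441 × 1290 × (1550 − 27.5) × 8.65 / [3400 × (1 + 0.0541 × 8.65)] = 7.49×10^6 / 4991 = 1501 m³.
F/M = applied load / biomass = Q·S₀/(V·X) = 1290 × 1550 / (1501 × 3400) = 0.3918 d⁻¹.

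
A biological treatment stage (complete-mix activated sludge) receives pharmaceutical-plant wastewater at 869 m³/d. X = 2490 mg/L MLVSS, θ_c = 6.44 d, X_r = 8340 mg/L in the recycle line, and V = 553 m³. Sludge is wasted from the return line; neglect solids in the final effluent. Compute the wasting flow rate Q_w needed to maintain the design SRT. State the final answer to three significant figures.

Q_w ≈ 25.6 m³/d

Q_w = (V·X)/(θ_c X_r) = 553.0 × 2490 / (6.44 × 8340) = 25.64 m³/d.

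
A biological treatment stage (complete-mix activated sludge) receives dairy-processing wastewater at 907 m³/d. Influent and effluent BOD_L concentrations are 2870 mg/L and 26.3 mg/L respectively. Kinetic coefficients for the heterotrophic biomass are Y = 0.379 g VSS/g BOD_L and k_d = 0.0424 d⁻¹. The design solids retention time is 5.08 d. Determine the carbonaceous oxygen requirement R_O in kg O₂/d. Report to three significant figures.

R_O ≈ 1440 kg O₂/d

The observed yield is Y_obs = Y/(1 + k_d·θ_c) = 0.379 / (1 + 0.0424 × 5.08) = 0.379 / 1.215 = 0.3118 g VSS per g BOD_L removed.
Substrate removed = Q·(S₀ − S) = 907 m³/d × (2870 − 26.3) g/m³ = 2.58×10^6 g/d = 2579 kg/d.
Net sludge production P_X = 0.3118 × 2579 = 804.3 kg VSS/d.
Carbonaceous O₂ demand = substrate oxidised − cell-mass equivalent = 2579 − 1.42 × 804.3 = 1437 kg O₂/d.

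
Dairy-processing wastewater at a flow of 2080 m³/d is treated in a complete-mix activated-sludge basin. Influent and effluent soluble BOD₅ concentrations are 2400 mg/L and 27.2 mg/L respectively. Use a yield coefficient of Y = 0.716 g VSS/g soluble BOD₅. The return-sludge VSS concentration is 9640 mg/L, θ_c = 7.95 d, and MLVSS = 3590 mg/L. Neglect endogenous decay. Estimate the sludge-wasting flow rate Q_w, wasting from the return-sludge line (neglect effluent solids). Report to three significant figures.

V·X = Y·Q·ΔS·θ_c gives V = 0.716 × 2080 × (2400 − 27.2) × 7.95 / 3590 = 7825 m³.
Q_w = (V·X)/(θ_c X_r) = 7825 × 3590 / (7.95 × 9640) = 366.6 m³/d.

Q_w ≈ 367 m³/d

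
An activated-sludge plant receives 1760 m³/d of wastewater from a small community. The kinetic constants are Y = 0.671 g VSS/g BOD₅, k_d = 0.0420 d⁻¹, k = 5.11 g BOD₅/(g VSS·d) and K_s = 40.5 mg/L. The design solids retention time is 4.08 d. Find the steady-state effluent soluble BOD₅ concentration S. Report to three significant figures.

From the Monod/SRT balance for a CMAS, S = K_s·(1+k_d θ_c)/[θ_c·(Y k − k_d) − 1] = 40.5 × (1 + 0.0420 × 4.08) / [4.08 × (0.671 × 5.11 − 0.0420) − 1] = 47.44 / 12.82 = 3.701 mg/L.

S ≈ 3.70 mg/L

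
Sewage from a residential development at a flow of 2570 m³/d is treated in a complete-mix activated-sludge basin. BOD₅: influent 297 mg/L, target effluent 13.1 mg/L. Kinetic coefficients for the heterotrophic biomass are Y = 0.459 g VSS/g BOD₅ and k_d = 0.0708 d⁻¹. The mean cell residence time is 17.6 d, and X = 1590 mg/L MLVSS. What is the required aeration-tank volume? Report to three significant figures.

V ≈ 1650 m³

From the SRT design equation V = Y Q (S₀−S) θ_c / [X (1 + k_d θ_c)] = 0.459 × 2570 × (297 − 13.1) × 17.6 / [1590 × (1 + 0.0708 × 17.6)] = 5.89×10^6 / 3571 = 1650 m³.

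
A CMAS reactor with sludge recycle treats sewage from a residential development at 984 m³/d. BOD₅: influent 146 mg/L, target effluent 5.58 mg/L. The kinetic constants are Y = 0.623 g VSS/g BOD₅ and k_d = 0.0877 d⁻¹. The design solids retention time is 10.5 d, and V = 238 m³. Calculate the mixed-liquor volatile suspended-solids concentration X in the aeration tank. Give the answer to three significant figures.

X ≈ 1980 mg/L

X = Y·Q·ΔS·θ_c / [V·(1 + k_d θ_c)] = 0.623 × 984 × (146 − 5.58) × 10.5 / [238 × (1 + 0.0877 × 10.5)] = 1977 mg/L.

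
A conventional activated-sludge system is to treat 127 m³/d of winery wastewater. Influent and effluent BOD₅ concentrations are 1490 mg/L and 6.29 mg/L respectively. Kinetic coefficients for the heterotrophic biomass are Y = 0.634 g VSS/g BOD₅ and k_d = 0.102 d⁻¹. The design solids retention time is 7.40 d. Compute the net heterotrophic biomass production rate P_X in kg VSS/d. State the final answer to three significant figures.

Observed yield with endogenous decay: Y_obs = Y / (1 + k_d·θ_c) = 0.634 / (1 + 0.102 × 7.40) = 0.634 / 1.755 = 0.3613 g VSS/g BOD₅.
Substrate removed = Q·(S₀ − S) = 127 m³/d × (1490 − 6.29) g/m³ = 1.88×10^5 g/d = 188.4 kg/d.
Net biomass production P_X = Y_obs × Q·(S₀ − S) = 0.3613 × 188.4 = 68.08 kg VSS/d.

P_X ≈ 68.1 kg VSS/d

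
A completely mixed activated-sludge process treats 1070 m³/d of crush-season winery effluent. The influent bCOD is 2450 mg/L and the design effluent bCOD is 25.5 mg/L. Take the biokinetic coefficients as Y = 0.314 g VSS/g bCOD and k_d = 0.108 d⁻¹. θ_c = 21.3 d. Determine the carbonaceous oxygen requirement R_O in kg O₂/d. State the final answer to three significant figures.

R_O ≈ 2240 kg O₂/d

Correct the yield for decay: Y_obs = Y/(1 + k_d θ_c) = 0.314 / (1 + 0.108 × 21.3) = 0.314 / 3.300 = 0.09514.
Q·(S₀ − S) = 1070 × (2450 − 25.5) × 10⁻³ = 2594 kg/d removed.
P_X = Y_obs·Q·(S₀ − S) = 0.09514 × 2594 = 246.8 kg VSS/d.
Carbonaceous O₂ demand = substrate oxidised − cell-mass equivalent = 2594 − 1.42 × 246.8 = 2244 kg O₂/d.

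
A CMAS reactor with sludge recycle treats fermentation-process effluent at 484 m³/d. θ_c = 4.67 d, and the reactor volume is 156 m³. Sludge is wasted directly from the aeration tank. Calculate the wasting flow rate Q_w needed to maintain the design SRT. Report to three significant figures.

For wasting at MLVSS concentration, Q_w = V/θ_c = 156.0/4.67 = 33.40 m³/d.

Q_w ≈ 33.4 m³/d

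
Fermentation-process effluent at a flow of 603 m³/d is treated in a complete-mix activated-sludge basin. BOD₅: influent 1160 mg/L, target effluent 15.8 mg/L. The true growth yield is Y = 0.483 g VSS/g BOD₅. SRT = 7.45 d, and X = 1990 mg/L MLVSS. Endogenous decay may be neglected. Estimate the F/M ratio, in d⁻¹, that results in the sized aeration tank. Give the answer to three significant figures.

V·X = Y·Q·ΔS·θ_c gives V = 0.483 × 603 × (1160 − 15.8) × 7.45 / 1990 = 1248 m³.
F/M = Q·S₀ / (V·X) = 603 × 1160 / (1248 × 1990) = 0.2817 g BOD₅·(g VSS·d)⁻¹.

F/M ≈ 0.282 d⁻¹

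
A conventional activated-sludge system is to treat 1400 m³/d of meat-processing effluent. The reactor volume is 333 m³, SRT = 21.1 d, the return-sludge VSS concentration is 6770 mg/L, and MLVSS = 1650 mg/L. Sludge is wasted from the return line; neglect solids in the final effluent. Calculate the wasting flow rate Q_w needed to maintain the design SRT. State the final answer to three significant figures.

Q_w ≈ 3.85 m³/d

θ_c = V·X/(Q_w·X_r) when wasting from the recycle, so Q_w = V·X/(θ_c·X_r) = 333.0 × 1650 / (21.1 × 6770) = 3.846 m³/d.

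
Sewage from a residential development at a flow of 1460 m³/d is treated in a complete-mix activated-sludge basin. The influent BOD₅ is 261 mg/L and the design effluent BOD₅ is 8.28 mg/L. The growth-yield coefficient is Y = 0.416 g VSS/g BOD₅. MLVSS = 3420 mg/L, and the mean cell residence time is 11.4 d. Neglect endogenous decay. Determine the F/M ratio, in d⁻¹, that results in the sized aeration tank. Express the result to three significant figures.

F/M ≈ 0.218 d⁻¹

With k_d = 0 the design equation reduces to V = Y Q (S₀−S) θ_c / X = 0.416 × 1460 × (261 − 8.28) × 11.4 / 3420 = 511.6 m³.
Food-to-microorganism ratio F/M = Q S₀ / (V X) = 1460 × 261 / (511.6 × 3420) = 0.2178 d⁻¹.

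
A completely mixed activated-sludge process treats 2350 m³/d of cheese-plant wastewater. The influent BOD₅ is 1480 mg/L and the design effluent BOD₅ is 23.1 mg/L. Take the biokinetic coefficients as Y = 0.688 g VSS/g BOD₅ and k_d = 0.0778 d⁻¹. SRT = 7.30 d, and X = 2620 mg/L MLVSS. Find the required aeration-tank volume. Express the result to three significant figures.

V ≈ 4190 m³

Steady-state biomass mass balance: V·X·(1 + k_d·θ_c) = Y·Q·(S₀ − S)·θ_c, so V = 0.688 × 2350 × (1480 − 23.1) × 7.30 / [2620 × (1 + 0.0778 × 7.30)] = 1.72×10^7 / 4108 = 4186 m³.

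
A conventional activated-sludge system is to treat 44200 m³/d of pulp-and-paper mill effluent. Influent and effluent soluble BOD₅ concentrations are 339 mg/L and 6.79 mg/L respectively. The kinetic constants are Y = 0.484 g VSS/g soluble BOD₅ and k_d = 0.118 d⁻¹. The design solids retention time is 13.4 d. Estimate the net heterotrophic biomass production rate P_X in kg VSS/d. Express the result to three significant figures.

P_X ≈ 2750 kg VSS/d

Observed yield with endogenous decay: Y_obs = Y / (1 + k_d·θ_c) = 0.484 / (1 + 0.118 × 13.4) = 0.484 / 2.581 = 0.1875 g VSS/g soluble BOD₅.
Substrate removed = Q·(S₀ − S) = 44200 m³/d × (339 − 6.79) g/m³ = 1.47×10^7 g/d = 14684 kg/d.
Net biomass production P_X = Y_obs × Q·(S₀ − S) = 0.1875 × 14684 = 2753 kg VSS/d.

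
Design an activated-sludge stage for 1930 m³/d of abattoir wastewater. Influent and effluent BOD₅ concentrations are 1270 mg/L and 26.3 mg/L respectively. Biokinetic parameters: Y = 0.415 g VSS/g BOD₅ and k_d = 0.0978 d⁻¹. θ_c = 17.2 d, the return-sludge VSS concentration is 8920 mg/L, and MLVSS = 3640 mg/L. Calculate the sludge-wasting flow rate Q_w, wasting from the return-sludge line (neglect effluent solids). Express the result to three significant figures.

From the SRT design equation V = Y Q (S₀−S) θ_c / [X (1 + k_d θ_c)] = 0.415 × 1930 × (1270 − 26.3) × 17.2 / [3640 × (1 + 0.0978 × 17.2)] = 1.71×10^7 / 9763 = 1755 m³.
θ_c = V·X/(Q_w·X_r) when wasting from the recycle, so Q_w = V·X/(θ_c·X_r) = 1755 × 3640 / (17.2 × 8920) = 41.64 m³/d.

Q_w ≈ 41.6 m³/d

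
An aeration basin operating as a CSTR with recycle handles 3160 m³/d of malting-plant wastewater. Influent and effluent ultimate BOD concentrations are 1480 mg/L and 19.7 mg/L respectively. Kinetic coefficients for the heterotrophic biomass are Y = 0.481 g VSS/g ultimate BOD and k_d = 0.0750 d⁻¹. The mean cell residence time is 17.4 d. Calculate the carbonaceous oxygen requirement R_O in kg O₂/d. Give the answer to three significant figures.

R_O ≈ 3250 kg O₂/d

Correct the yield for decay: Y_obs = Y/(1 + k_d θ_c) = 0.481 / (1 + 0.0750 × 17.4) = 0.481 / 2.305 = 0.2087.
Substrate removed = Q·(S₀ − S) = 3160 m³/d × (1480 − 19.7) g/m³ = 4.61×10^6 g/d = 4615 kg/d.
Biomass synthesised: P_X = Y_obs × 4615 = 962.9 kg VSS/d.
R_O = Q·ΔS − 1.42 P_X = 4615 − 1367 = 3247 kg O₂/d.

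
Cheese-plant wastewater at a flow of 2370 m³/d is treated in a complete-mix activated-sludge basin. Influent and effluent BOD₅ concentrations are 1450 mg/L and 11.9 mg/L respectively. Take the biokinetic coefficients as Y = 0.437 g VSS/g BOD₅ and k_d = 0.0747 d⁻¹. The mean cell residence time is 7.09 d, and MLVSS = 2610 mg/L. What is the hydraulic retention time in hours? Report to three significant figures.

From the SRT design equation V = Y Q (S₀−S) θ_c / [X (1 + k_d θ_c)] = 0.437 × 2370 × (1450 − 11.9) × 7.09 / [2610 × (1 + 0.0747 × 7.09)] = 1.06×10^7 / 3992 = 2645 m³.
τ = V/Q = 2645/2370 = 1.116 d, or 26.79 h.

τ ≈ 26.8 h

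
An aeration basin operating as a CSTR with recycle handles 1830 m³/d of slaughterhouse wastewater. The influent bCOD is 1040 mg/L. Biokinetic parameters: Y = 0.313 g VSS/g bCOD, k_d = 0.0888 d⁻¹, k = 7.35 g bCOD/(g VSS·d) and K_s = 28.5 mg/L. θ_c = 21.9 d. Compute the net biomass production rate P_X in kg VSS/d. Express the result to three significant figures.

P_X ≈ 202 kg VSS/d

For a completely mixed reactor with recycle the Lawrence–McCarty relation gives S = K_s·(1 + k_d·θ_c) / [θ_c·(Y·k − k_d) − 1] = 28.5 × (1 + 0.0888 × 21.9) / [21.9 × (0.313 × 7.35 − 0.0888) − 1] = 83.92 / 47.44 = 1.769 mg/L.
Observed yield with endogenous decay: Y_obs = Y / (1 + k_d·θ_c) = 0.313 / (1 + 0.0888 × 21.9) = 0.313 / 2.945 = 0.1063 g VSS/g bCOD.
ΔS = 1040 − 1.77 = 1038 mg/L, so the substrate removal rate is 1830 × 1038/1000 = 1900 kg bCOD/d.
P_X = Y_obs · Q(S₀ − S) = 0.1063 × 1900 = 202.0 kg VSS/d.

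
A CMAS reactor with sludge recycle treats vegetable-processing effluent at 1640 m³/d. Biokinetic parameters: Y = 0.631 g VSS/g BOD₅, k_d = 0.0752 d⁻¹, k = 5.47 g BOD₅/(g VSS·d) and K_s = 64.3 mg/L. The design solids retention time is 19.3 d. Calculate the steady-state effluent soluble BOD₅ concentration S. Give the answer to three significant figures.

From the Monod/SRT balance for a CMAS, S = K_s·(1+k_d θ_c)/[θ_c·(Y k − k_d) − 1] = 64.3 × (1 + 0.0752 × 19.3) / [19.3 × (0.631 × 5.47 − 0.0752) − 1] = 157.6 / 64.16 = 2.457 mg/L.

S ≈ 2.46 mg/L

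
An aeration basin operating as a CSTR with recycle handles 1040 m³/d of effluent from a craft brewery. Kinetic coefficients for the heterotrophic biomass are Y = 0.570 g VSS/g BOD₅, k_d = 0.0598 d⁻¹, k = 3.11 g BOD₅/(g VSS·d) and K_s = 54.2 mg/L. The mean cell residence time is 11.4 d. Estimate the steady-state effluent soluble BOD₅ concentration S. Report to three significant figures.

For a completely mixed reactor with recycle the Lawrence–McCarty relation gives S = K_s·(1 + k_d·θ_c) / [θ_c·(Y·k − k_d) − 1] = 54.2 × (1 + 0.0598 × 11.4) / [11.4 × (0.570 × 3.11 − 0.0598) − 1] = 91.15 / 18.53 = 4.920 mg/L.

S ≈ 4.92 mg/L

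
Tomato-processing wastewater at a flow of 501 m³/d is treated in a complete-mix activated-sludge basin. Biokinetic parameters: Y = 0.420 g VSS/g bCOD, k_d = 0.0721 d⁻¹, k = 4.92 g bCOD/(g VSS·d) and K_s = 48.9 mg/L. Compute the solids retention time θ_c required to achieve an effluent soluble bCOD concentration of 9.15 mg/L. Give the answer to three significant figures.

θ_c ≈ 3.94 d

Specific growth rate at S = 9.15 mg/L: μ = YkS/(K_s+S) = 0.420·4.92·9.15/(48.9+9.15) = 0.3257 d⁻¹.
θ_c = 1/(μ − k_d) = 1/(0.3257 − 0.0721) = 1/0.2536 = 3.943 d.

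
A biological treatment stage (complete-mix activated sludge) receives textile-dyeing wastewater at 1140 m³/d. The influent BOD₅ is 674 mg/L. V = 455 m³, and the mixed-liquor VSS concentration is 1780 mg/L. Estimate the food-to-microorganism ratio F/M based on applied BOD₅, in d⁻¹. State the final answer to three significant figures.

F/M ≈ 0.949 d⁻¹

F/M = Q·S₀ / (V·X) = 1140 × 674 / (455.0 × 1780) = 0.9487 g BOD₅·(g VSS·d)⁻¹.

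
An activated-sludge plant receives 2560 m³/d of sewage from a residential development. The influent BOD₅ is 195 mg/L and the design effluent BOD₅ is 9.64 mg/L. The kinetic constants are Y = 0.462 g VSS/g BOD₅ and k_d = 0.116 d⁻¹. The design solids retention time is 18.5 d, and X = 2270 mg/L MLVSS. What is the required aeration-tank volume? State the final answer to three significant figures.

V ≈ 568 m³

Steady-state biomass mass balance: V·X·(1 + k_d·θ_c) = Y·Q·(S₀ − S)·θ_c, so V = 0.462 × 2560 × (195 − 9.64) × 18.5 / [2270 × (1 + 0.116 × 18.5)] = 4.06×10^6 / 7141 = 567.9 m³.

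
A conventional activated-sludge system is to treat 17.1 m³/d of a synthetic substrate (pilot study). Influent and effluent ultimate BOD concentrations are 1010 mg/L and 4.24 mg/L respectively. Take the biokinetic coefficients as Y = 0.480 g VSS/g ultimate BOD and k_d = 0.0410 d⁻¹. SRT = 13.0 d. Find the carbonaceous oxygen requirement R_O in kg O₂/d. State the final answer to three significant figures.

The observed yield is Y_obs = Y/(1 + k_d·θ_c) = 0.480 / (1 + 0.0410 × 13.0) = 0.480 / 1.533 = 0.3131 g VSS per g ultimate BOD removed.
Mass of ultimate BOD removed per day: Q(S₀ − S) = 17.1 × 1006 g/m³ = 17.20 kg/d.
Net sludge production P_X = 0.3131 × 17.20 = 5.385 kg VSS/d.
R_O = Q·(S₀ − S) − 1.42·P_X = 17.20 − 1.42 × 5.385 = 9.552 kg O₂/d.

R_O ≈ 9.55 kg O₂/d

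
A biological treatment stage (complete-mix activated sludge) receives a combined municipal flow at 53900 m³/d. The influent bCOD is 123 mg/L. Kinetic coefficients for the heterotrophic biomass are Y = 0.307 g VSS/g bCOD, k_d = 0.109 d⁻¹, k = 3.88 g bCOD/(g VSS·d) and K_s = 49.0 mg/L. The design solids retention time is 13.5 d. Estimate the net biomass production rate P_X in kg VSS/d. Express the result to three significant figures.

From the Monod/SRT balance for a CMAS, S = K_s·(1+k_d θ_c)/[θ_c·(Y k − k_d) − 1] = 49.0 × (1 + 0.109 × 13.5) / [13.5 × (0.307 × 3.88 − 0.109) − 1] = 121.1 / 13.61 = 8.899 mg/L.
The observed yield is Y_obs = Y/(1 + k_d·θ_c) = 0.307 / (1 + 0.109 × 13.5) = 0.307 / 2.471 = 0.1242 g VSS per g bCOD removed.
Substrate removed = Q·(S₀ − S) = 53900 m³/d × (123 − 8.90) g/m³ = 6.15×10^6 g/d = 6150 kg/d.
Biomass produced: P_X = Y_obs·Q·ΔS = 0.1242 × 6150 ≈ 763.9 kg VSS/d.

P_X ≈ 764 kg VSS/d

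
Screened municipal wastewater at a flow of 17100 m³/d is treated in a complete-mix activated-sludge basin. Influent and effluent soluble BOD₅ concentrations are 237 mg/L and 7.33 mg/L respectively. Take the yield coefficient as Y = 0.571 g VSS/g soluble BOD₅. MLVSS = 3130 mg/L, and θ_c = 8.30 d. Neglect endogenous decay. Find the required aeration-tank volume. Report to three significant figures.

V ≈ 5950 m³

With k_d = 0 the design equation reduces to V = Y Q (S₀−S) θ_c / X = 0.571 × 17100 × (237 − 7.33) × 8.30 / 3130 = 5947 m³.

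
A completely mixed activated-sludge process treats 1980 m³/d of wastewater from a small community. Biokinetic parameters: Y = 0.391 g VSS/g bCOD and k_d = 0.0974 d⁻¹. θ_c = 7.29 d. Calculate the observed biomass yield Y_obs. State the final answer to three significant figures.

Y_obs = Y / (1 + k_d θ_c) = 0.391 / (1 + 0.0974 × 7.29) = 0.391 / 1.710 = 0.2286.

Y_obs ≈ 0.229 g VSS/g bCOD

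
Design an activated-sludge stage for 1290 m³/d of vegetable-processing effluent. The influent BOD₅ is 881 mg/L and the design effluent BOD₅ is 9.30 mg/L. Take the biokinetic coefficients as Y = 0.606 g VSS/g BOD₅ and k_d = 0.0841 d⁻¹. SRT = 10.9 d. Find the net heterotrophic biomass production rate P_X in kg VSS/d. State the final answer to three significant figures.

P_X ≈ 356 kg VSS/d

Y_obs = Y / (1 + k_d θ_c) = 0.606 / (1 + 0.0841 × 10.9) = 0.606 / 1.917 = 0.3162.
Mass of BOD₅ removed per day: Q(S₀ − S) = 1290 × 871.7 g/m³ = 1124 kg/d.
P_X = Y_obs · Q(S₀ − S) = 0.3162 × 1124 = 355.5 kg VSS/d.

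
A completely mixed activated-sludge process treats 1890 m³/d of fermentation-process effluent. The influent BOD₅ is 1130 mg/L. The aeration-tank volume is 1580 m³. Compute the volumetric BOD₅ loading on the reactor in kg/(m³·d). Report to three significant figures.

L_v = Q S₀ / V = 1890 × 1130 × 10⁻³ / 1580 = 1.352 kg/(m³·d).

L_v ≈ 1.35 kg BOD₅/(m³·d)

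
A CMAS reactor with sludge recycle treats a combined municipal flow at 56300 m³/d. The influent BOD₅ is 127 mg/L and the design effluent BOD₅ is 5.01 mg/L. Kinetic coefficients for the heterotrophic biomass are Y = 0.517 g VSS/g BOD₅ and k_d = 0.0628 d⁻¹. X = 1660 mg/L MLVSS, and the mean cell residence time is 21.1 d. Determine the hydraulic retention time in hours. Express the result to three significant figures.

Steady-state biomass mass balance: V·X·(1 + k_d·θ_c) = Y·Q·(S₀ − S)·θ_c, so V = 0.517 × 56300 × (127 − 5.01) × 21.1 / [1660 × (1 + 0.0628 × 21.1)] = 7.49×10^7 / 3860 = 19412 m³.
HRT = V/Q = 19412 m³ / 56300 m³·d⁻¹ = 0.3448 d × 24 = 8.275 h.

τ ≈ 8.27 h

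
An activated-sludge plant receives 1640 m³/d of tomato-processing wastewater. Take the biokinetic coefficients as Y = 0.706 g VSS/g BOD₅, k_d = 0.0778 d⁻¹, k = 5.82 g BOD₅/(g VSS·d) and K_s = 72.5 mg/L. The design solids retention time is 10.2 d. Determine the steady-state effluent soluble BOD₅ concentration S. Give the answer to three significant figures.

S ≈ 3.24 mg/L

Effluent substrate depends only on kinetics and SRT: S = K_s(1 + k_d θ_c) / [θ_c(Yk − k_d) − 1] = 72.5 × (1 + 0.0778 × 10.2) / [10.2 × (0.706 × 5.82 − 0.0778) − 1] = 130.0 / 40.12 = 3.241 mg/L.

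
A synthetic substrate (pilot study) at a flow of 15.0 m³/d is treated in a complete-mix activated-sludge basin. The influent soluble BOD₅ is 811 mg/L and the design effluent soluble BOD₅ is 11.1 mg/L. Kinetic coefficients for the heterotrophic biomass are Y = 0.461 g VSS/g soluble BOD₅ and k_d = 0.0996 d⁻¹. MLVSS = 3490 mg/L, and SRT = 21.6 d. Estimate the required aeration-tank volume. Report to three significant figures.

Rearranging the biomass balance for a CMAS with decay, V = Y·Q·ΔS·θ_c / [X·(1+k_d θ_c)] = 0.461 × 15.0 × (811 − 11.1) × 21.6 / [3490 × (1 + 0.0996 × 21.6)] = 1.19×10^5 / 10998 = 10.86 m³.

V ≈ 10.9 m³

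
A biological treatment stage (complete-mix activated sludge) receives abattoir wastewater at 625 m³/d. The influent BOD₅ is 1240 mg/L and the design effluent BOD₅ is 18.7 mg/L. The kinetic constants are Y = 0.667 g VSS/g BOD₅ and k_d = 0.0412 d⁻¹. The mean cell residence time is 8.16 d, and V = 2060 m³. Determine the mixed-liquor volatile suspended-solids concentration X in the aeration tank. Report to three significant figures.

From V·X·(1 + k_d·θ_c) = Y·Q·(S₀ − S)·θ_c: X = 0.667 × 625 × (1240 − 18.7) × 8.16 / [2060 × (1 + 0.0412 × 8.16)] = 1509 mg/L.

X ≈ 1510 mg/L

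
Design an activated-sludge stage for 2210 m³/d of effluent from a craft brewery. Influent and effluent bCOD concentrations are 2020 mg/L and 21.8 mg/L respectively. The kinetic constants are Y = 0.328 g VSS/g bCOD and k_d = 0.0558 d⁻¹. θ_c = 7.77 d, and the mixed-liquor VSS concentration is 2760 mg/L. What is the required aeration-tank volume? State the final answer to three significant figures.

V ≈ 2840 m³

From the SRT design equation V = Y Q (S₀−S) θ_c / [X (1 + k_d θ_c)] = 0.328 × 2210 × (2020 − 21.8) × 7.77 / [2760 × (1 + 0.0558 × 7.77)] = 1.13×10^7 / 3957 = 2844 m³.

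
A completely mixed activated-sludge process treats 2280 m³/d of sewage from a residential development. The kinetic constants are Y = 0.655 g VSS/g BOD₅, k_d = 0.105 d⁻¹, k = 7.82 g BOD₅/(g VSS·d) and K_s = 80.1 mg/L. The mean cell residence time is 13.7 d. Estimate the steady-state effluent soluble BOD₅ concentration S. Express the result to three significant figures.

S ≈ 2.88 mg/L

For a completely mixed reactor with recycle the Lawrence–McCarty relation gives S = K_s·(1 + k_d·θ_c) / [θ_c·(Y·k − k_d) − 1] = 80.1 × (1 + 0.105 × 13.7) / [13.7 × (0.655 × 7.82 − 0.105) − 1] = 195.3 / 67.73 = 2.884 mg/L.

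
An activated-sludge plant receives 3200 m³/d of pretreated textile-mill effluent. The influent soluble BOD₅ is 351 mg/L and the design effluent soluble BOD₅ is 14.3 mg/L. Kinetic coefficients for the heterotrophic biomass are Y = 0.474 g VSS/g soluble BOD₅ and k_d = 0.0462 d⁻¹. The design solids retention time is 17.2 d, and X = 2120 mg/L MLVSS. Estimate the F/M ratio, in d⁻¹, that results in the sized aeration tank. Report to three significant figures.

F/M ≈ 0.229 d⁻¹

From the SRT design equation V = Y Q (S₀−S) θ_c / [X (1 + k_d θ_c)] = 0.474 × 3200 × (351 − 14.3) × 17.2 / [2120 × (1 + 0.0462 × 17.2)] = 8.78×10^6 / 3805 = 2309 m³.
F/M = applied load / biomass = Q·S₀/(V·X) = 3200 × 351 / (2309 × 2120) = 0.2295 d⁻¹.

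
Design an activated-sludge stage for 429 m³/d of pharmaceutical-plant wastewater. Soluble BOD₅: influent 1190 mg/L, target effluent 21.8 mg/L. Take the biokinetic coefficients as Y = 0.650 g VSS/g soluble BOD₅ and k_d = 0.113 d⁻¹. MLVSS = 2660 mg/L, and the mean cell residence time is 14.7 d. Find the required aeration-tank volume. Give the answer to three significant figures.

V ≈ 676 m³

Rearranging the biomass balance for a CMAS with decay, V = Y·Q·ΔS·θ_c / [X·(1+k_d θ_c)] = 0.650 × 429 × (1190 − 21.8) × 14.7 / [2660 × (1 + 0.113 × 14.7)] = 4.79×10^6 / 7079 = 676.5 m³.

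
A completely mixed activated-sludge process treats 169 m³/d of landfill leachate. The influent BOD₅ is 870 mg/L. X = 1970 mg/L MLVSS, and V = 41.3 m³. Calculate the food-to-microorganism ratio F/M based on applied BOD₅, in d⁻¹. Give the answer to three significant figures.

F/M ≈ 1.81 d⁻¹

Food-to-microorganism ratio F/M = Q S₀ / (V X) = 169 × 870 / (41.30 × 1970) = 1.807 d⁻¹.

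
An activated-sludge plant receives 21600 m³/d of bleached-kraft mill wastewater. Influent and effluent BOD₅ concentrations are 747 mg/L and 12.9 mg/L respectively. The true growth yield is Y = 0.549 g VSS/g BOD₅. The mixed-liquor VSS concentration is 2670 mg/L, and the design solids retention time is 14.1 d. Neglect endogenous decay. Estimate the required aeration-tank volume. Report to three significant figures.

V·X = Y·Q·ΔS·θ_c gives V = 0.549 × 21600 × (747 − 12.9) × 14.1 / 2670 = 45972 m³.

V ≈ 46000 m³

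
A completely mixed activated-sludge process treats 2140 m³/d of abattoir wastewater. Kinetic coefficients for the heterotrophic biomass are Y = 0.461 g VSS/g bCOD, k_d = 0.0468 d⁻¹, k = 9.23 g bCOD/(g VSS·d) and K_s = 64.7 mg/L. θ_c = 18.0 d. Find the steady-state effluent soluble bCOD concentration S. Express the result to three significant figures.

From the Monod/SRT balance for a CMAS, S = K_s·(1+k_d θ_c)/[θ_c·(Y k − k_d) − 1] = 64.7 × (1 + 0.0468 × 18.0) / [18.0 × (0.461 × 9.23 − 0.0468) − 1] = 119.2 / 74.75 = 1.595 mg/L.

S ≈ 1.59 mg/L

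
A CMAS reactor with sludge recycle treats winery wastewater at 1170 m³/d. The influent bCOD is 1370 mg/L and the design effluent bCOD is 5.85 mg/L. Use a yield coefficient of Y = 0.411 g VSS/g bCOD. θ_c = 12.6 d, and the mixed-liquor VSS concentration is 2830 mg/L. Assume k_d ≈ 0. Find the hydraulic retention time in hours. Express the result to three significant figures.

τ ≈ 59.9 h

Biomass mass balance (decay neglected): V·X = Y·Q·(S₀ − S)·θ_c, so V = 0.411 × 1170 × (1370 − 5.85) × 12.6 / 2830 = 2921 m³.
Hydraulic retention time τ = V/Q = 2921 / 1170 = 2.496 d = 59.91 h.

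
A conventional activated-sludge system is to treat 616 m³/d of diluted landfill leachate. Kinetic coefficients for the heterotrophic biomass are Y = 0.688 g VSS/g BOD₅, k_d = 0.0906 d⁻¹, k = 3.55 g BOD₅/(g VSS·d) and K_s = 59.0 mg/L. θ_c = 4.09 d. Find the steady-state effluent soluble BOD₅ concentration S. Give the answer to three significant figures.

For a completely mixed reactor with recycle the Lawrence–McCarty relation gives S = K_s·(1 + k_d·θ_c) / [θ_c·(Y·k − k_d) − 1] = 59.0 × (1 + 0.0906 × 4.09) / [4.09 × (0.688 × 3.55 − 0.0906) − 1] = 80.86 / 8.619 = 9.382 mg/L.

S ≈ 9.38 mg/L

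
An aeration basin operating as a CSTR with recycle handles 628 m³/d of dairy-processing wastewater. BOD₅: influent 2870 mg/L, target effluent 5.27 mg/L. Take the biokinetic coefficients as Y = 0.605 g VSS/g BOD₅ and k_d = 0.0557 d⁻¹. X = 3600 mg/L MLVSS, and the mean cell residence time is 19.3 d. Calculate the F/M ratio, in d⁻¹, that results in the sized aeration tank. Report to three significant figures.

Steady-state biomass mass balance: V·X·(1 + k_d·θ_c) = Y·Q·(S₀ − S)·θ_c, so V = 0.605 × 628 × (2870 − 5.27) × 19.3 / [3600 × (1 + 0.0557 × 19.3)] = 2.1×10^7 / 7470 = 2812 m³.
F/M = Q·S₀ / (V·X) = 628 × 2870 / (2812 × 3600) = 0.1780 g BOD₅·(g VSS·d)⁻¹.

F/M ≈ 0.178 d⁻¹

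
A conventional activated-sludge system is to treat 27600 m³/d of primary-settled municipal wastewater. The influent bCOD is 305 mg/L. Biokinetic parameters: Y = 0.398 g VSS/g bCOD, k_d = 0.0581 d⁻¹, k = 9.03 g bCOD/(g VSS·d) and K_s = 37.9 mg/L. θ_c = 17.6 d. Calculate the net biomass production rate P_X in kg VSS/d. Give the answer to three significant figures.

P_X ≈ 1650 kg VSS/d

Effluent substrate depends only on kinetics and SRT: S = K_s(1 + k_d θ_c) / [θ_c(Yk − k_d) − 1] = 37.9 × (1 + 0.0581 × 17.6) / [17.6 × (0.398 × 9.03 − 0.0581) − 1] = 76.66 / 61.23 = 1.252 mg/L.
Y_obs = Y / (1 + k_d θ_c) = 0.398 / (1 + 0.0581 × 17.6) = 0.398 / 2.023 = 0.1968.
Substrate removed = Q·(S₀ − S) = 27600 m³/d × (305 − 1.25) g/m³ = 8.38×10^6 g/d = 8384 kg/d.
Net biomass production P_X = Y_obs × Q·(S₀ − S) = 0.1968 × 8384 = 1650 kg VSS/d.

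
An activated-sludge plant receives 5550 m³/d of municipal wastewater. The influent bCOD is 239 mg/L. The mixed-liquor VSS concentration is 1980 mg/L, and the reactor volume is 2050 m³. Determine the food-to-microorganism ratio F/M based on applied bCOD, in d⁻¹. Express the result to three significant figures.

F/M ≈ 0.327 d⁻¹

F/M = Q·S₀ / (V·X) = 5550 × 239 / (2050 × 1980) = 0.3268 g bCOD·(g VSS·d)⁻¹.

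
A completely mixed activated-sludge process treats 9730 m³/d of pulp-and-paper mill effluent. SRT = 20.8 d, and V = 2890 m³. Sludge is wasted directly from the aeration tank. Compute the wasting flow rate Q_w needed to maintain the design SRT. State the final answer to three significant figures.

For wasting at MLVSS concentration, Q_w = V/θ_c = 2890/20.8 = 138.9 m³/d.

Q_w ≈ 139 m³/d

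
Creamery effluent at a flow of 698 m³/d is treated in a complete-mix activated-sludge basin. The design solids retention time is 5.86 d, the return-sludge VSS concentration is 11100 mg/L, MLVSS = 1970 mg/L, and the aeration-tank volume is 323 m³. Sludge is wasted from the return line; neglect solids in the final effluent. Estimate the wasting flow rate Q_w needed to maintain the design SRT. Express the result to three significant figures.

Wasting from the return line (neglecting effluent solids): Q_w = V·X / (θ_c·X_r) = 323.0 × 1970 / (5.86 × 11100) = 9.782 m³/d.

Q_w ≈ 9.78 m³/d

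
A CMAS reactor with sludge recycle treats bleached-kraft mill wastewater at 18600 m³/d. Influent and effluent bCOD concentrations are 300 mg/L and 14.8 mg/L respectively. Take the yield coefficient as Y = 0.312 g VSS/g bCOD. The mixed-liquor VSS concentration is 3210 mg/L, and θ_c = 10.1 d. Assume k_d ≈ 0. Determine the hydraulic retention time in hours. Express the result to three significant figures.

With k_d = 0 the design equation reduces to V = Y Q (S₀−S) θ_c / X = 0.312 × 18600 × (300 − 14.8) × 10.1 / 3210 = 5208 m³.
Hydraulic retention time τ = V/Q = 5208 / 18600 = 0.2800 d = 6.719 h.

τ ≈ 6.72 h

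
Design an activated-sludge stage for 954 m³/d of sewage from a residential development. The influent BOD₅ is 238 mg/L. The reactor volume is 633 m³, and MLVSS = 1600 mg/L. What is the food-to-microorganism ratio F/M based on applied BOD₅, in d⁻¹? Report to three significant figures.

F/M = Q·S₀ / (V·X) = 954 × 238 / (633.0 × 1600) = 0.2242 g BOD₅·(g VSS·d)⁻¹.

F/M ≈ 0.224 d⁻¹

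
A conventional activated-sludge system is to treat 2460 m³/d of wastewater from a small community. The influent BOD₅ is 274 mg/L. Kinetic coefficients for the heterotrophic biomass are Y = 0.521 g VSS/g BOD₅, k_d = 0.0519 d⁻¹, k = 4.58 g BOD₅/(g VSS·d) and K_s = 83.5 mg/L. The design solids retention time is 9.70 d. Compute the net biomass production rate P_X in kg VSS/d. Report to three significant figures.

For a completely mixed reactor with recycle the Lawrence–McCarty relation gives S = K_s·(1 + k_d·θ_c) / [θ_c·(Y·k − k_d) − 1] = 83.5 × (1 + 0.0519 × 9.70) / [9.70 × (0.521 × 4.58 − 0.0519) − 1] = 125.5 / 21.64 = 5.800 mg/L.
Observed yield with endogenous decay: Y_obs = Y / (1 + k_d·θ_c) = 0.521 / (1 + 0.0519 × 9.70) = 0.521 / 1.503 = 0.3465 g VSS/g BOD₅.
ΔS = 274 − 5.80 = 268.2 mg/L, so the substrate removal rate is 2460 × 268.2/1000 = 659.8 kg BOD₅/d.
Biomass produced: P_X = Y_obs·Q·ΔS = 0.3465 × 659.8 ≈ 228.6 kg VSS/d.

P_X ≈ 229 kg VSS/d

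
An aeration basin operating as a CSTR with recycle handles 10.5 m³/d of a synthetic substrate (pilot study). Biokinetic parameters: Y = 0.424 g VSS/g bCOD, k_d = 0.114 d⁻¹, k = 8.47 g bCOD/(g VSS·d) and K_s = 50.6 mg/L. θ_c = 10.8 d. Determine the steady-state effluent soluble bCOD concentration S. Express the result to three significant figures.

S ≈ 3.09 mg/L

Effluent substrate depends only on kinetics and SRT: S = K_s(1 + k_d θ_c) / [θ_c(Yk − k_d) − 1] = 50.6 × (1 + 0.114 × 10.8) / [10.8 × (0.424 × 8.47 − 0.114) − 1] = 112.9 / 36.55 = 3.088 mg/L.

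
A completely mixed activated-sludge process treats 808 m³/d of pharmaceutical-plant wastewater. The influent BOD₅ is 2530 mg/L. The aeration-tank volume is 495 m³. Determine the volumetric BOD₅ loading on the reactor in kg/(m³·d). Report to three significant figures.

L_v ≈ 4.13 kg BOD₅/(m³·d)

Volumetric loading L_v = Q·S₀ / V = 808 × 2530 g/m³ / 495.0 m³ = 4130 g/(m³·d) = 4.130 kg BOD₅/(m³·d).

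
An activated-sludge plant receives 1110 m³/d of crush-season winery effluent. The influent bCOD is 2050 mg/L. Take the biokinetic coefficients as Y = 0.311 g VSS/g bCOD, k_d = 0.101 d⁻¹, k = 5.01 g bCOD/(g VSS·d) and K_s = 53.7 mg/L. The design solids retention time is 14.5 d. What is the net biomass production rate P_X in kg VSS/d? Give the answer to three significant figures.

For a completely mixed reactor with recycle the Lawrence–McCarty relation gives S = K_s·(1 + k_d·θ_c) / [θ_c·(Y·k − k_d) − 1] = 53.7 × (1 + 0.101 × 14.5) / [14.5 × (0.311 × 5.01 − 0.101) − 1] = 132.3 / 20.13 = 6.575 mg/L.
Y_obs = Y / (1 + k_d θ_c) = 0.311 / (1 + 0.101 × 14.5) = 0.311 / 2.465 = 0.1262.
Substrate removed = Q·(S₀ − S) = 1110 m³/d × (2050 − 6.58) g/m³ = 2.27×10^6 g/d = 2268 kg/d.
Net biomass production P_X = Y_obs × Q·(S₀ − S) = 0.1262 × 2268 = 286.2 kg VSS/d.

P_X ≈ 286 kg VSS/d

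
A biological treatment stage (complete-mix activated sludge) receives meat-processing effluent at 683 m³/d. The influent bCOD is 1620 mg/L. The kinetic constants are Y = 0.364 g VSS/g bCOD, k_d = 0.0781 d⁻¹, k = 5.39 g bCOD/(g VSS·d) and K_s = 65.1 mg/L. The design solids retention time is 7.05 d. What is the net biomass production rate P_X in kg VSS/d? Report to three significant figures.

P_X ≈ 258 kg VSS/d

Effluent substrate depends only on kinetics and SRT: S = K_s(1 + k_d θ_c) / [θ_c(Yk − k_d) − 1] = 65.1 × (1 + 0.0781 × 7.05) / [7.05 × (0.364 × 5.39 − 0.0781) − 1] = 100.9 / 12.28 = 8.219 mg/L.
Y_obs = Y / (1 + k_d θ_c) = 0.364 / (1 + 0.0781 × 7.05) = 0.364 / 1.551 = 0.2347.
Q·(S₀ − S) = 683 × (1620 − 8.22) × 10⁻³ = 1101 kg/d removed.
Biomass produced: P_X = Y_obs·Q·ΔS = 0.2347 × 1101 ≈ 258.4 kg VSS/d.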